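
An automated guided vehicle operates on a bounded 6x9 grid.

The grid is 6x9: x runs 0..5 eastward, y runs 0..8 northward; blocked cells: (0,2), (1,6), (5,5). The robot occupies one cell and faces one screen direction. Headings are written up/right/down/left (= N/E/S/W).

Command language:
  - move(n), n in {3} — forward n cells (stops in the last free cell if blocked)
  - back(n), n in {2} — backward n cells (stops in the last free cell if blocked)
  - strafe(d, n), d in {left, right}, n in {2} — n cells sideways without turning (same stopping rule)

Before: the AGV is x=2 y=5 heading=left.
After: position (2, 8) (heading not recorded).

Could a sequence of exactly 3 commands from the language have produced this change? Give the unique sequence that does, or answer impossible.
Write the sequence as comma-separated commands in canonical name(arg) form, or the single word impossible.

strafe(right, 2), strafe(right, 2), strafe(right, 2)

key: the second strafe(right, 2) runs into the grid edge before its full distance
from: x=2 y=5 heading=left
[1] after strafe(right, 2): x=2 y=7 heading=left
[2] after strafe(right, 2): x=2 y=8 heading=left
[3] after strafe(right, 2): x=2 y=8 heading=left
all 64 alternatives checked — unique.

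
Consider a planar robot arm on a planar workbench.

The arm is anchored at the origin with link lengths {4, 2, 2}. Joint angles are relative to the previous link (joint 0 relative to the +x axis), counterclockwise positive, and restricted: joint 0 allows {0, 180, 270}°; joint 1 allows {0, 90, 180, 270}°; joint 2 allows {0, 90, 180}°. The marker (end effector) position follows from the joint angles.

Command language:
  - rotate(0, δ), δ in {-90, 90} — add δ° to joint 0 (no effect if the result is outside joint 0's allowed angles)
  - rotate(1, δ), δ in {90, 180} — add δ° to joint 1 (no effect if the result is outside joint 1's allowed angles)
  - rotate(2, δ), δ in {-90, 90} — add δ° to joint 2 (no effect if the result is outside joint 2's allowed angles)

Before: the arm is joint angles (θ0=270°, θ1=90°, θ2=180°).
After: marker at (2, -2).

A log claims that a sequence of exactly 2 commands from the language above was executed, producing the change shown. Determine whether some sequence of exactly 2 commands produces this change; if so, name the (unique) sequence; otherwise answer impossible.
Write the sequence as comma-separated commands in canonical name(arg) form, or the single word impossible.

rotate(2, 90), rotate(2, -90)

key: order matters: swapping rotate(2, 90) and rotate(2, -90) lands elsewhere
begin: joint angles (θ0=270°, θ1=90°, θ2=180°)
step 1 (rotate(2, 90)): joint angles (θ0=270°, θ1=90°, θ2=180°)
step 2 (rotate(2, -90)): joint angles (θ0=270°, θ1=90°, θ2=90°)
uniquely the one of 36 2-step routes that fits.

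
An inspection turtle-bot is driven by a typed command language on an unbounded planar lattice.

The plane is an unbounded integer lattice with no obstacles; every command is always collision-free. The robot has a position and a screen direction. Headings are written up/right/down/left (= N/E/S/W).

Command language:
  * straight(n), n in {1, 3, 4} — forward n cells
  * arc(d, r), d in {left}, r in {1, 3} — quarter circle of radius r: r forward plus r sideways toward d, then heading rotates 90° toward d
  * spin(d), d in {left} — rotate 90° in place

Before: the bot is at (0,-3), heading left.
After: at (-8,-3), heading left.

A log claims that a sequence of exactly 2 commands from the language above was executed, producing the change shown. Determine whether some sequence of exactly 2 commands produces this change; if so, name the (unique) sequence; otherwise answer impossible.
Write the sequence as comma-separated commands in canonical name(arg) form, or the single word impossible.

straight(4), straight(4)

key: heading stays W — no command in the sequence turns
begin: at (0,-3), heading left
1. straight(4) → at (-4,-3), heading left
2. straight(4) → at (-8,-3), heading left
no other 2-command option fits: unique.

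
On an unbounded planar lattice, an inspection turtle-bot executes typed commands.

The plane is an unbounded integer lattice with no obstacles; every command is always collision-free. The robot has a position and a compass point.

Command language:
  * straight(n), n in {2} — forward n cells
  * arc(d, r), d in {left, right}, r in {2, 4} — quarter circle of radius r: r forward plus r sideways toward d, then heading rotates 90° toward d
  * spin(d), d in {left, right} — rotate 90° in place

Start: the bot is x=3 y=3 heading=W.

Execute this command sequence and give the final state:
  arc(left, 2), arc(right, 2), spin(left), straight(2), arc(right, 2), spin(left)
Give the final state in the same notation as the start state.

t0: x=3 y=3 heading=W
step 1 (arc(left, 2)): x=1 y=1 heading=S
step 2 (arc(right, 2)): x=-1 y=-1 heading=W
step 3 (spin(left)): x=-1 y=-1 heading=S
step 4 (straight(2)): x=-1 y=-3 heading=S
step 5 (arc(right, 2)): x=-3 y=-5 heading=W
step 6 (spin(left)): x=-3 y=-5 heading=S

x=-3 y=-5 heading=S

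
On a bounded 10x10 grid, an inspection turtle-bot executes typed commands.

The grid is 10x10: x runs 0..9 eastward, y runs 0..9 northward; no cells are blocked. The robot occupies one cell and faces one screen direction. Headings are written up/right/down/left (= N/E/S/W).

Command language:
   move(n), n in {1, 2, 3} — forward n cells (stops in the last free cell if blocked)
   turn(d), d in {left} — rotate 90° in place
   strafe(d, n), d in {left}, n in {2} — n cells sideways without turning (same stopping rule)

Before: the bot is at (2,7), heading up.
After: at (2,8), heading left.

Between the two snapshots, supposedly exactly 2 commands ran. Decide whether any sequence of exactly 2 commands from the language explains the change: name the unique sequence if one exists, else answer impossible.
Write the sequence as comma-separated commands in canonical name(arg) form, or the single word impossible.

move(1), turn(left)

key: order matters: swapping move(1) and turn(left) lands elsewhere
t0: at (2,7), heading up
1. move(1) → at (2,8), heading up
2. turn(left) → at (2,8), heading left
no other 2-command option fits: unique.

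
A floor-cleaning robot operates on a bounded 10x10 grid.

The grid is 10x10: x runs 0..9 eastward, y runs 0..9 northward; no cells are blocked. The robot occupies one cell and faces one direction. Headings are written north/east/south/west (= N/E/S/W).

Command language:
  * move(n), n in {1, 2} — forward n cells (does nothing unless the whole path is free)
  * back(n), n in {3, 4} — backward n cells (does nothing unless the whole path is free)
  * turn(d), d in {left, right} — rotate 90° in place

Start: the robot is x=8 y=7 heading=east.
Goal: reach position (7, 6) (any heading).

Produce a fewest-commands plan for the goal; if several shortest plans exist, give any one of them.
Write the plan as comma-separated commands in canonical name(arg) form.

initial: x=8 y=7 heading=east
1. turn(right) → x=8 y=7 heading=south
2. move(1) → x=8 y=6 heading=south
3. turn(right) → x=8 y=6 heading=west
4. move(1) → x=7 y=6 heading=west
minimal: 4 command(s), checked below 4.

turn(right), move(1), turn(right), move(1)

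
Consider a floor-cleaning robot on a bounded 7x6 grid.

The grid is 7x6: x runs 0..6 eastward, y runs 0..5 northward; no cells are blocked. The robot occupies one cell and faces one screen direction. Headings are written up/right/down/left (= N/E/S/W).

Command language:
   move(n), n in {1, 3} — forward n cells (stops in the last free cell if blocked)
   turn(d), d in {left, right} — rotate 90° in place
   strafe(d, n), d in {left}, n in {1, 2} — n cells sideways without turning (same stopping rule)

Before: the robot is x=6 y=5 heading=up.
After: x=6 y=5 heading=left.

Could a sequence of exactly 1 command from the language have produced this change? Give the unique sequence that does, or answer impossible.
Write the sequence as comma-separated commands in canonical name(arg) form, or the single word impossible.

turn(left)

key: (6,5) unchanged — the single command moves nothing
begin: x=6 y=5 heading=up
1. turn(left) → x=6 y=5 heading=left
no other 1-command option fits: unique.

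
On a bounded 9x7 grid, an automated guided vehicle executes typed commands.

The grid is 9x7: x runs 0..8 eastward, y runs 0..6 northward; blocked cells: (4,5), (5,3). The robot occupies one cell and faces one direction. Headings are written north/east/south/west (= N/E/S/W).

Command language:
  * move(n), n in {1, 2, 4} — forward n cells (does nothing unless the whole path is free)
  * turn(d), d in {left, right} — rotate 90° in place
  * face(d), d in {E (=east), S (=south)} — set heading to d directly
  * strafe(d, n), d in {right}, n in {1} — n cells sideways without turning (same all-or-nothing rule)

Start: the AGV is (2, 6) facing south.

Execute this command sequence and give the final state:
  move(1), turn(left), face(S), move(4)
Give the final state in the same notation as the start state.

(2, 1) facing south

t0: (2, 6) facing south
t=1 move(1) ⇒ (2, 5) facing south
t=2 turn(left) ⇒ (2, 5) facing east
t=3 face(S) ⇒ (2, 5) facing south
t=4 move(4) ⇒ (2, 1) facing south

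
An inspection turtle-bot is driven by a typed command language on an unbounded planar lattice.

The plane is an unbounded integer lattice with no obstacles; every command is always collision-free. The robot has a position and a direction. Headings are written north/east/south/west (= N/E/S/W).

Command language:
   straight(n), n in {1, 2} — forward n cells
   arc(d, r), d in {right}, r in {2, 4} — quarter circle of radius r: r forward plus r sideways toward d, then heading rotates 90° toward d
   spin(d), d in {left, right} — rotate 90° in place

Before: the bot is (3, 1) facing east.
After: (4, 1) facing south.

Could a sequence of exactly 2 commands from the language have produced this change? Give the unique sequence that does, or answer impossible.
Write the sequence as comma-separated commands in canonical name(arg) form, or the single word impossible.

straight(1), spin(right)

key: position moved to (4,1) AND the heading swung to S — translation plus rotation needed
start: (3, 1) facing east
t=1 straight(1) ⇒ (4, 1) facing east
t=2 spin(right) ⇒ (4, 1) facing south
all 36 alternatives checked — unique.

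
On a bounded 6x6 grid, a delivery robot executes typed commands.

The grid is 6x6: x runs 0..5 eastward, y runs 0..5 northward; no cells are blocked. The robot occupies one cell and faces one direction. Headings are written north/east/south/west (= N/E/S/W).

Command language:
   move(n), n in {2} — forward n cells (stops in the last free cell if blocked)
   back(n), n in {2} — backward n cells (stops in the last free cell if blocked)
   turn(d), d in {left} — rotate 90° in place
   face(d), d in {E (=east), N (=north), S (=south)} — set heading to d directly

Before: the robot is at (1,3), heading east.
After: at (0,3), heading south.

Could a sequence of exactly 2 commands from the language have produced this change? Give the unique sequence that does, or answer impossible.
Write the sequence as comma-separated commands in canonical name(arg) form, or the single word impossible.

key: back(2) runs into the grid edge before its full distance
begin: at (1,3), heading east
1. back(2) → at (0,3), heading east
2. face(S) → at (0,3), heading south
uniquely the one of 36 2-step routes that fits.

back(2), face(S)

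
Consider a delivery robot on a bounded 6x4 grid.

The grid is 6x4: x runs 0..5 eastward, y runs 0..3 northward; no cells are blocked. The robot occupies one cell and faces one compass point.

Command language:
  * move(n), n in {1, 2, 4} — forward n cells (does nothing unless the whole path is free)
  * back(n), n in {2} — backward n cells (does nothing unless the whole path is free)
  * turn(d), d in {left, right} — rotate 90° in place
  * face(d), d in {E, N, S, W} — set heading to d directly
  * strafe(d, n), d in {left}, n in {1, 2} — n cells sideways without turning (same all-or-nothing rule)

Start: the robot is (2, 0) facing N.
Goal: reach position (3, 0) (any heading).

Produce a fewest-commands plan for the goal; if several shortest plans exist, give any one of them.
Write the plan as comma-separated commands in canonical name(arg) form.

face(S), strafe(left, 1)

start: (2, 0) facing N
[1] after face(S): (2, 0) facing S
[2] after strafe(left, 1): (3, 0) facing S
shorter routes all fall short; 2 is best.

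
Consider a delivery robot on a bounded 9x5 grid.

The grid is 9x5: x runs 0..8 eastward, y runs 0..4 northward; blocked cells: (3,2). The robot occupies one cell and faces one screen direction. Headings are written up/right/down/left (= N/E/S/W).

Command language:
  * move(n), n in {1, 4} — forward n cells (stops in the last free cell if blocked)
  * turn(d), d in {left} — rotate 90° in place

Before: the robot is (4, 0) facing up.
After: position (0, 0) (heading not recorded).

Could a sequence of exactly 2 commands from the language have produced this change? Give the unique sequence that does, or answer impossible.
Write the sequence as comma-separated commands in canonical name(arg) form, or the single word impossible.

key: running move(4) before turn(left) would end elsewhere — order is forced
from: (4, 0) facing up
1. turn(left) → (4, 0) facing left
2. move(4) → (0, 0) facing left
uniquely the one of 9 2-step routes that fits.

turn(left), move(4)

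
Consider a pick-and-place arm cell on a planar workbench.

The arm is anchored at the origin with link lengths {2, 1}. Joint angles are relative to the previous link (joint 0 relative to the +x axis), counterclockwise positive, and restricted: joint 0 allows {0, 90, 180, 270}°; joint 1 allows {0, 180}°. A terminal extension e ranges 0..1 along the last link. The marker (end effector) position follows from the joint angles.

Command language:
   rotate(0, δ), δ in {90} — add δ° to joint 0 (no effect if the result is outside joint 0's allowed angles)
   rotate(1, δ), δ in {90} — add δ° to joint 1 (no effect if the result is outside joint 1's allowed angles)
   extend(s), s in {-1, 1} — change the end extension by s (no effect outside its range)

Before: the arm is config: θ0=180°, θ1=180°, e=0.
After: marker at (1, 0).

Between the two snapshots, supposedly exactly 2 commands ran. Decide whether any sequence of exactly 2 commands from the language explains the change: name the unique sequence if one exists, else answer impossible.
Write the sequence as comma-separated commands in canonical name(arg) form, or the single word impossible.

initial: config: θ0=180°, θ1=180°, e=0
1. rotate(0, 90) → config: θ0=270°, θ1=180°, e=0
2. rotate(0, 90) → config: θ0=0°, θ1=180°, e=0
no rival 2-sequence matches.

rotate(0, 90), rotate(0, 90)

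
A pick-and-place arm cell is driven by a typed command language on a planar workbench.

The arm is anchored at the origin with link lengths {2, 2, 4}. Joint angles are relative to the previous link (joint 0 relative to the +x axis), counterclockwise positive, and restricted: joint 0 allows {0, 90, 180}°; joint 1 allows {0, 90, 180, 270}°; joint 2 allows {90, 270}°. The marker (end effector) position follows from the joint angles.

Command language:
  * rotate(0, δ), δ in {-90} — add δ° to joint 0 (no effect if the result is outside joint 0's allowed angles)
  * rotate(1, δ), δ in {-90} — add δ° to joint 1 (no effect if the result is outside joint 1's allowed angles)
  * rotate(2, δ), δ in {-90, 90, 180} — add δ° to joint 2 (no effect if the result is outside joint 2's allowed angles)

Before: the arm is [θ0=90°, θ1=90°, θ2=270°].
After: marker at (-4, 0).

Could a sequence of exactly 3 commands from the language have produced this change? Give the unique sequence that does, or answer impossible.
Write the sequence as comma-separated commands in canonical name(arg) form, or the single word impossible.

start: [θ0=90°, θ1=90°, θ2=270°]
step 1 (rotate(1, -90)): [θ0=90°, θ1=0°, θ2=270°]
step 2 (rotate(1, -90)): [θ0=90°, θ1=270°, θ2=270°]
step 3 (rotate(1, -90)): [θ0=90°, θ1=180°, θ2=270°]
uniquely the one of 125 3-step routes that fits.

rotate(1, -90), rotate(1, -90), rotate(1, -90)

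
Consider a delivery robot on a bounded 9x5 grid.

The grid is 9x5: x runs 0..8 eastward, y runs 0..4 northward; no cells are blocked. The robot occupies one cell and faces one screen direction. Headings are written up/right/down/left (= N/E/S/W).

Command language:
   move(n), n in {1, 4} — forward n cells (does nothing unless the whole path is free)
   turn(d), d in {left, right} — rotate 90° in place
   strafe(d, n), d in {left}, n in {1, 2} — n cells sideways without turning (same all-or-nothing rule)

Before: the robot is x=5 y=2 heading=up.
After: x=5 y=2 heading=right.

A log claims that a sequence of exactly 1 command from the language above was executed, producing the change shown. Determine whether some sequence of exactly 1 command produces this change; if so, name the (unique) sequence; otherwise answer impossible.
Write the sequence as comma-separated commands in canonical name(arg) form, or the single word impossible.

key: parked at (5,2) the whole time — nothing moves the robot
initial: x=5 y=2 heading=up
step 1 (turn(right)): x=5 y=2 heading=right
no other 1-command option fits: unique.

turn(right)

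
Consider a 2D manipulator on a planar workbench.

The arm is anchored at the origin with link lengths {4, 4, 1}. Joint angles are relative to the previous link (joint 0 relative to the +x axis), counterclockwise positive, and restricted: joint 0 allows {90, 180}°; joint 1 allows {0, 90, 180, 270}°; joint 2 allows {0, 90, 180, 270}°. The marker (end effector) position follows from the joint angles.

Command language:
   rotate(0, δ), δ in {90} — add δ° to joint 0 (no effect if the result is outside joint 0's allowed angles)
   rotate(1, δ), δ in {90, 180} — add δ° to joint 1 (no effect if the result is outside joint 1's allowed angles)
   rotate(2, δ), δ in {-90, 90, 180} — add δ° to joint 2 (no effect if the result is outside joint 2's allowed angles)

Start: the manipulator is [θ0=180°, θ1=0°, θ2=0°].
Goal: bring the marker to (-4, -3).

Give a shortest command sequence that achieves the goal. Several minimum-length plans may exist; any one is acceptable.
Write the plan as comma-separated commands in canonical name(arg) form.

rotate(1, 90), rotate(2, 180)

t0: [θ0=180°, θ1=0°, θ2=0°]
t=1 rotate(1, 90) ⇒ [θ0=180°, θ1=90°, θ2=0°]
t=2 rotate(2, 180) ⇒ [θ0=180°, θ1=90°, θ2=180°]
shorter routes all fall short; 2 is best.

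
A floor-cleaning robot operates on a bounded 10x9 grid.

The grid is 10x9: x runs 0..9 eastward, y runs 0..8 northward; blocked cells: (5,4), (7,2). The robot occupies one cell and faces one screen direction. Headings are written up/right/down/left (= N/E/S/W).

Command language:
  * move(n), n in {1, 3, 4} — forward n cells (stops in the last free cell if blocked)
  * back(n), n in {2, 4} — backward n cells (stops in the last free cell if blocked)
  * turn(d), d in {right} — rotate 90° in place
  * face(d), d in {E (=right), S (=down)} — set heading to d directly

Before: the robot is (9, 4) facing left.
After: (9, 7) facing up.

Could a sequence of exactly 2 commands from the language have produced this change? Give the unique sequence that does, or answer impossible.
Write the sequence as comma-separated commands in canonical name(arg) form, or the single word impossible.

turn(right), move(3)

key: cell and facing (now N) both changed — the 2 commands mix motion and turning
from: (9, 4) facing left
t=1 turn(right) ⇒ (9, 4) facing up
t=2 move(3) ⇒ (9, 7) facing up
all 64 alternatives checked — unique.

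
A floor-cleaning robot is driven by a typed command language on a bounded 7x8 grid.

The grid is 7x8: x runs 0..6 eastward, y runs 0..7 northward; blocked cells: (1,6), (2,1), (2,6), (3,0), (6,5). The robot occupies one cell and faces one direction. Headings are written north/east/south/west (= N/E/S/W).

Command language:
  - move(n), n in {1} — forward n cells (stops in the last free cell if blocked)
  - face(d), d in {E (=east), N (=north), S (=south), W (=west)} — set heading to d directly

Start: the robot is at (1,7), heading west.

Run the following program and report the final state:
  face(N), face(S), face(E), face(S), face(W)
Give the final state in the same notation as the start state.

at (1,7), heading west

from: at (1,7), heading west
[1] after face(N): at (1,7), heading north
[2] after face(S): at (1,7), heading south
[3] after face(E): at (1,7), heading east
[4] after face(S): at (1,7), heading south
[5] after face(W): at (1,7), heading west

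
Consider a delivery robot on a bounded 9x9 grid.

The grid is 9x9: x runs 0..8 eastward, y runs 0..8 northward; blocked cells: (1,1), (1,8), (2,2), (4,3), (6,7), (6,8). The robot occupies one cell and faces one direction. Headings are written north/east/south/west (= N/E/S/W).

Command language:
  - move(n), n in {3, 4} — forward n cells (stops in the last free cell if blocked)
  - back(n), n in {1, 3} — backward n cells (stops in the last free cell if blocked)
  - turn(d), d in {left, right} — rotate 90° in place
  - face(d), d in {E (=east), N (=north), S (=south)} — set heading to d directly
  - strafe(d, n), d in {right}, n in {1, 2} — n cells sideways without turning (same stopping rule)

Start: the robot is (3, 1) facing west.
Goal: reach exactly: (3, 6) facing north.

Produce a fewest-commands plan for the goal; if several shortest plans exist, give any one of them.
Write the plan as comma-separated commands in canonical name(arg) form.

begin: (3, 1) facing west
step 1 (strafe(right, 1)): (3, 2) facing west
step 2 (face(N)): (3, 2) facing north
step 3 (move(4)): (3, 6) facing north
no 2-step plan works, so 3 is optimal.

strafe(right, 1), face(N), move(4)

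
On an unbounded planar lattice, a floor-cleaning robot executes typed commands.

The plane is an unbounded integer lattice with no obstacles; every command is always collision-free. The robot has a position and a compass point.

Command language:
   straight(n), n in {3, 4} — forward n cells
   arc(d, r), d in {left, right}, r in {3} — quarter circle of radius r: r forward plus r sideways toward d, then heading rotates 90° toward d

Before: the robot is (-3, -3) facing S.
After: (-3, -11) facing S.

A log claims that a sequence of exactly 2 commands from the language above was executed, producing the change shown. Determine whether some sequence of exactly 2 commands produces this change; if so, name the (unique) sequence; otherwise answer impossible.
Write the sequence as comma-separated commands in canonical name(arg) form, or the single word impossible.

key: heading stays S — no command in the sequence turns
from: (-3, -3) facing S
step 1 (straight(4)): (-3, -7) facing S
step 2 (straight(4)): (-3, -11) facing S
no other 2-command option fits: unique.

straight(4), straight(4)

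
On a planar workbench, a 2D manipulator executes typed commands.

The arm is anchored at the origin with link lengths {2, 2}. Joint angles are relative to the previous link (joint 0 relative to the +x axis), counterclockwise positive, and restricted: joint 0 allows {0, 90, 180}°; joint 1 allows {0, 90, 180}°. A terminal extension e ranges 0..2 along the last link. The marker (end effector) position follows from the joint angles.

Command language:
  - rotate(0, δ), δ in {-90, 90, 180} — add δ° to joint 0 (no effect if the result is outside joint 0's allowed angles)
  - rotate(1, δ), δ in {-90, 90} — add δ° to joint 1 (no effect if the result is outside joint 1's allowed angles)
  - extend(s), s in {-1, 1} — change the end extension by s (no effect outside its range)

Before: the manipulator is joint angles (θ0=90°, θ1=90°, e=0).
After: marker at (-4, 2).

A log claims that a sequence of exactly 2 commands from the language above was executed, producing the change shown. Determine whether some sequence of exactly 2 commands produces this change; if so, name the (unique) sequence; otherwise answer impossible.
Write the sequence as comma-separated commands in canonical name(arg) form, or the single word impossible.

initial: joint angles (θ0=90°, θ1=90°, e=0)
t=1 extend(1) ⇒ joint angles (θ0=90°, θ1=90°, e=1)
t=2 extend(1) ⇒ joint angles (θ0=90°, θ1=90°, e=2)
all 49 alternatives checked — unique.

extend(1), extend(1)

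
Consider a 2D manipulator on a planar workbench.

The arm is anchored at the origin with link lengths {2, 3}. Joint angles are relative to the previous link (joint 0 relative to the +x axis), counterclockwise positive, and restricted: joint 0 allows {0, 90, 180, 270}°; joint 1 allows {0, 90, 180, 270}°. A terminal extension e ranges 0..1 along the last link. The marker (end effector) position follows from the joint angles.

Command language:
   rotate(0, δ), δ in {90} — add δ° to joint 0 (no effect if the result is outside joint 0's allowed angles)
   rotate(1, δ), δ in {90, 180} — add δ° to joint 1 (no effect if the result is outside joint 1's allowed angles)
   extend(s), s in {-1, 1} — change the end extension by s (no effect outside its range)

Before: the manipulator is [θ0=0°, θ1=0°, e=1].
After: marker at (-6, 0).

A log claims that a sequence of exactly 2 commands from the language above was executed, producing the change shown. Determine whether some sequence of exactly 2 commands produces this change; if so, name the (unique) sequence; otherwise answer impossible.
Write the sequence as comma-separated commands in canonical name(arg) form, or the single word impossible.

rotate(0, 90), rotate(0, 90)

initial: [θ0=0°, θ1=0°, e=1]
t=1 rotate(0, 90) ⇒ [θ0=90°, θ1=0°, e=1]
t=2 rotate(0, 90) ⇒ [θ0=180°, θ1=0°, e=1]
no other 2-command option fits: unique.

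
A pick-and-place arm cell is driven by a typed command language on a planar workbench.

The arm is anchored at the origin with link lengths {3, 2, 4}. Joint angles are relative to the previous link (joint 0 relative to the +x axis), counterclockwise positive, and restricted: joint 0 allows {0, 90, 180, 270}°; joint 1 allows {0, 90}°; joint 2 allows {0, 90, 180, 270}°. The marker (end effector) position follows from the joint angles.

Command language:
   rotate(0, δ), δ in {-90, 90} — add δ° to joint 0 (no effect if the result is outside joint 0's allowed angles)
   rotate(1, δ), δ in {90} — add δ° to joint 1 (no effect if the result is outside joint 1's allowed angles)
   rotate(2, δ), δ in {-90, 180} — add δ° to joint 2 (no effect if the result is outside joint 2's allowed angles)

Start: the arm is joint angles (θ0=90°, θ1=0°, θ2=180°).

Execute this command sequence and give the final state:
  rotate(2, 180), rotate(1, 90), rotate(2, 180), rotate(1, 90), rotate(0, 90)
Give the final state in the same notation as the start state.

joint angles (θ0=180°, θ1=90°, θ2=180°)

initial: joint angles (θ0=90°, θ1=0°, θ2=180°)
step 1 (rotate(2, 180)): joint angles (θ0=90°, θ1=0°, θ2=0°)
step 2 (rotate(1, 90)): joint angles (θ0=90°, θ1=90°, θ2=0°)
step 3 (rotate(2, 180)): joint angles (θ0=90°, θ1=90°, θ2=180°)
step 4 (rotate(1, 90)): joint angles (θ0=90°, θ1=90°, θ2=180°)
step 5 (rotate(0, 90)): joint angles (θ0=180°, θ1=90°, θ2=180°)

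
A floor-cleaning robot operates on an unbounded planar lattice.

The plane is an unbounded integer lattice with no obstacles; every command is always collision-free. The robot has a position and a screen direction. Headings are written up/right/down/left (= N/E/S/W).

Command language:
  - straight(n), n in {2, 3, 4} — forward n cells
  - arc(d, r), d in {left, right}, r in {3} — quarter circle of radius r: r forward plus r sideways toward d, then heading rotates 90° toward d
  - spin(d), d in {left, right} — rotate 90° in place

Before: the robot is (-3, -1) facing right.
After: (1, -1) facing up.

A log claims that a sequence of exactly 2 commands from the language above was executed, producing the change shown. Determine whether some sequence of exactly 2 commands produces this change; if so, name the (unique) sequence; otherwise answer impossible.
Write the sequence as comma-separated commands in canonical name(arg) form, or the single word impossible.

straight(4), spin(left)

key: running spin(left) before straight(4) would end elsewhere — order is forced
from: (-3, -1) facing right
t=1 straight(4) ⇒ (1, -1) facing right
t=2 spin(left) ⇒ (1, -1) facing up
all 49 alternatives checked — unique.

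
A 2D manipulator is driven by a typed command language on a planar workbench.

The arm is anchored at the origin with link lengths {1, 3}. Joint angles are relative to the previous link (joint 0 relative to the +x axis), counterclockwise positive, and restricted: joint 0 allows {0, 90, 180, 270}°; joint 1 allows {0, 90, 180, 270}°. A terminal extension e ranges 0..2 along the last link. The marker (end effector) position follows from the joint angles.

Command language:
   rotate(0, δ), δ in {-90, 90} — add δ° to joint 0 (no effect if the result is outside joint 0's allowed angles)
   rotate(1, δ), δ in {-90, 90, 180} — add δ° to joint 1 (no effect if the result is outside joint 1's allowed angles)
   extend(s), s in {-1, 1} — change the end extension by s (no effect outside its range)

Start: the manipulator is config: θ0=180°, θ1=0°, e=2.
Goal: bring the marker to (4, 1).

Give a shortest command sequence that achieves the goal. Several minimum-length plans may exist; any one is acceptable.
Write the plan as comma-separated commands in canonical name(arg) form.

rotate(1, -90), rotate(0, -90), extend(-1)

start: config: θ0=180°, θ1=0°, e=2
t=1 rotate(1, -90) ⇒ config: θ0=180°, θ1=270°, e=2
t=2 rotate(0, -90) ⇒ config: θ0=90°, θ1=270°, e=2
t=3 extend(-1) ⇒ config: θ0=90°, θ1=270°, e=1
minimal: 3 command(s), checked below 3.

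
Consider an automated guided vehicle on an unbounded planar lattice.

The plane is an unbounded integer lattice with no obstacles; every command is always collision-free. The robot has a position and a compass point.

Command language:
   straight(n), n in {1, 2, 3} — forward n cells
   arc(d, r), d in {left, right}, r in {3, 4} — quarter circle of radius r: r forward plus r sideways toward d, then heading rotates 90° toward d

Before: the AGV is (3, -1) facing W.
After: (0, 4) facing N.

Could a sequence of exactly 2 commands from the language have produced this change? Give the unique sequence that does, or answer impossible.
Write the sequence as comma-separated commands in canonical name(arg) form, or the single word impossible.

arc(right, 3), straight(2)

key: cell and facing (now N) both changed — the 2 commands mix motion and turning
t0: (3, -1) facing W
1. arc(right, 3) → (0, 2) facing N
2. straight(2) → (0, 4) facing N
all 49 alternatives checked — unique.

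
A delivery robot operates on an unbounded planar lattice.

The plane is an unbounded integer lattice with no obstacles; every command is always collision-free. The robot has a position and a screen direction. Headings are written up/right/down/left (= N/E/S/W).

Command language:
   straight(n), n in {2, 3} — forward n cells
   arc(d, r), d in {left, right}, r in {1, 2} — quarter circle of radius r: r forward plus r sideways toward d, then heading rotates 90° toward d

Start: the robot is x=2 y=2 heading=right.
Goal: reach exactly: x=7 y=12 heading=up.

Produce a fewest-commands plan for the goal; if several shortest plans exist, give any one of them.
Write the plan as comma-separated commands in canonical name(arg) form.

arc(left, 2), arc(right, 2), arc(left, 1), straight(2), straight(3)

t0: x=2 y=2 heading=right
t=1 arc(left, 2) ⇒ x=4 y=4 heading=up
t=2 arc(right, 2) ⇒ x=6 y=6 heading=right
t=3 arc(left, 1) ⇒ x=7 y=7 heading=up
t=4 straight(2) ⇒ x=7 y=9 heading=up
t=5 straight(3) ⇒ x=7 y=12 heading=up
shorter routes all fall short; 5 is best.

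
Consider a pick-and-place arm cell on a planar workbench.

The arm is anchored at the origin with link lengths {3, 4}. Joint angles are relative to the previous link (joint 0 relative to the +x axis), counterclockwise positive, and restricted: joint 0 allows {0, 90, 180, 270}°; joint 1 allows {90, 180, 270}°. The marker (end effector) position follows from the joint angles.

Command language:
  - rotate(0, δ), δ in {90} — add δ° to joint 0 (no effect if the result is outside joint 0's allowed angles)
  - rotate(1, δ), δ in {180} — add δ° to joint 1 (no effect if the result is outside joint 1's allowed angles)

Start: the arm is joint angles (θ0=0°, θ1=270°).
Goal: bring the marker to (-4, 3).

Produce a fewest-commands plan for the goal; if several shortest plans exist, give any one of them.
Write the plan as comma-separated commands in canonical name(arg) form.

rotate(0, 90), rotate(1, 180)

t0: joint angles (θ0=0°, θ1=270°)
1. rotate(0, 90) → joint angles (θ0=90°, θ1=270°)
2. rotate(1, 180) → joint angles (θ0=90°, θ1=90°)
minimal: 2 command(s), checked below 2.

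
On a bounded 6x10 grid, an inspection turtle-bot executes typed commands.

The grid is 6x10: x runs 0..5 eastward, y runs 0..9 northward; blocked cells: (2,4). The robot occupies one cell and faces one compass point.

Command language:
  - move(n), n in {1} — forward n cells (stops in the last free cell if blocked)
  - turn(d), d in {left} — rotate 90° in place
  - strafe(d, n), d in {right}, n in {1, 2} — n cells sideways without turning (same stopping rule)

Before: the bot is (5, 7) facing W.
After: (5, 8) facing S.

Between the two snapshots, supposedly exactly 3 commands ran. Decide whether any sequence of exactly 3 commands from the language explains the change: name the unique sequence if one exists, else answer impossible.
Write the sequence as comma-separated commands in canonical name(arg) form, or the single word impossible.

key: order matters: swapping strafe(right, 2) and move(1) lands elsewhere
initial: (5, 7) facing W
[1] after strafe(right, 2): (5, 9) facing W
[2] after turn(left): (5, 9) facing S
[3] after move(1): (5, 8) facing S
no other 3-command option fits: unique.

strafe(right, 2), turn(left), move(1)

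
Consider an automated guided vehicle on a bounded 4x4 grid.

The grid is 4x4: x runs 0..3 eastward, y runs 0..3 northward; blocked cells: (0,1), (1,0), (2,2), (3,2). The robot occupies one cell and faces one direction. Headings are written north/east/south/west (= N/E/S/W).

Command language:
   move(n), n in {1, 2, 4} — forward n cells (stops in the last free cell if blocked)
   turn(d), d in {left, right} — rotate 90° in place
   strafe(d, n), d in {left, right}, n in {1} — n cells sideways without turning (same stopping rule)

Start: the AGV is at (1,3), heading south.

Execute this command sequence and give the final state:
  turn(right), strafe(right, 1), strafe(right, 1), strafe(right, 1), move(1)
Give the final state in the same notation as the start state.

at (0,3), heading west

initial: at (1,3), heading south
t=1 turn(right) ⇒ at (1,3), heading west
t=2 strafe(right, 1) ⇒ at (1,3), heading west
t=3 strafe(right, 1) ⇒ at (1,3), heading west
t=4 strafe(right, 1) ⇒ at (1,3), heading west
t=5 move(1) ⇒ at (0,3), heading west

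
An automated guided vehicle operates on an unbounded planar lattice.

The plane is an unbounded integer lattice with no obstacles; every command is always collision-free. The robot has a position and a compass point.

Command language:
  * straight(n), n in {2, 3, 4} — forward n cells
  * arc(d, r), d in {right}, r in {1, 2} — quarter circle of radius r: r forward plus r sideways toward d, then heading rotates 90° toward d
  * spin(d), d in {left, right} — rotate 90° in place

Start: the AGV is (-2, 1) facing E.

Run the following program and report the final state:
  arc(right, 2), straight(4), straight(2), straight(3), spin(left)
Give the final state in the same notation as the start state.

initial: (-2, 1) facing E
1. arc(right, 2) → (0, -1) facing S
2. straight(4) → (0, -5) facing S
3. straight(2) → (0, -7) facing S
4. straight(3) → (0, -10) facing S
5. spin(left) → (0, -10) facing E

(0, -10) facing E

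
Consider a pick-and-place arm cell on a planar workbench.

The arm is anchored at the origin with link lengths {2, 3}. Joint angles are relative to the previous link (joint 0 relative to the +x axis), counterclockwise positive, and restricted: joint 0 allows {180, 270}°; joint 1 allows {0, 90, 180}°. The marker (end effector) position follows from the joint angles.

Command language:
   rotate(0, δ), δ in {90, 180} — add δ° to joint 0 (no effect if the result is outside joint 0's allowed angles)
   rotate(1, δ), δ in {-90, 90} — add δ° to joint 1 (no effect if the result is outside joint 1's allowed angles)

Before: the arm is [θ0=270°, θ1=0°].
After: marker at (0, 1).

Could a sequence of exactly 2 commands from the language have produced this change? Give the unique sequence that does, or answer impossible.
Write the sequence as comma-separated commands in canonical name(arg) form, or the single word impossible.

initial: [θ0=270°, θ1=0°]
[1] after rotate(1, 90): [θ0=270°, θ1=90°]
[2] after rotate(1, 90): [θ0=270°, θ1=180°]
all 16 alternatives checked — unique.

rotate(1, 90), rotate(1, 90)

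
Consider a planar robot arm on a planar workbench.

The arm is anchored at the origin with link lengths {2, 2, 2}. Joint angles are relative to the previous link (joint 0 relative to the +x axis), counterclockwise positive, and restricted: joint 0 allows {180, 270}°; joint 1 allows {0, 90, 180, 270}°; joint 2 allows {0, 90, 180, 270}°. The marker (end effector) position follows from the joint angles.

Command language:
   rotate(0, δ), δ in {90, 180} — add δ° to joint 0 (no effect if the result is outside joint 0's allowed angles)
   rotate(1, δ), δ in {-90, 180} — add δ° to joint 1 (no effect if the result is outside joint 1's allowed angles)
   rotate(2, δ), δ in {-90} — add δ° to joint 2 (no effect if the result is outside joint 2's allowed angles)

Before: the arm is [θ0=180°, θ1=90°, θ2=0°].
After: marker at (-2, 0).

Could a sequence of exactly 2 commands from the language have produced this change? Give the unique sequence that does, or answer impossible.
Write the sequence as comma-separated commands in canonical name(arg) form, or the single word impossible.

rotate(2, -90), rotate(2, -90)

t0: [θ0=180°, θ1=90°, θ2=0°]
[1] after rotate(2, -90): [θ0=180°, θ1=90°, θ2=270°]
[2] after rotate(2, -90): [θ0=180°, θ1=90°, θ2=180°]
uniquely the one of 25 2-step routes that fits.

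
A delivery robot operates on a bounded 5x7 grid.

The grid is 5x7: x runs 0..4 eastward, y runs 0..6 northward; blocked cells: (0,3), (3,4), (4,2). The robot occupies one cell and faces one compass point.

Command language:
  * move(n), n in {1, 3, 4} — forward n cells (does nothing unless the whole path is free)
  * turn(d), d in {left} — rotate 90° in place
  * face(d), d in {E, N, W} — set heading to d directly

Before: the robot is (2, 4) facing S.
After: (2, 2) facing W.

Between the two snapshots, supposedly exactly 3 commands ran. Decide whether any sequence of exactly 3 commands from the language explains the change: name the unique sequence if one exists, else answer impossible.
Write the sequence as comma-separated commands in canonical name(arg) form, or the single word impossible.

key: position moved to (2,2) AND the heading swung to W — translation plus rotation needed
initial: (2, 4) facing S
t=1 move(1) ⇒ (2, 3) facing S
t=2 move(1) ⇒ (2, 2) facing S
t=3 face(W) ⇒ (2, 2) facing W
no rival 3-sequence matches.

move(1), move(1), face(W)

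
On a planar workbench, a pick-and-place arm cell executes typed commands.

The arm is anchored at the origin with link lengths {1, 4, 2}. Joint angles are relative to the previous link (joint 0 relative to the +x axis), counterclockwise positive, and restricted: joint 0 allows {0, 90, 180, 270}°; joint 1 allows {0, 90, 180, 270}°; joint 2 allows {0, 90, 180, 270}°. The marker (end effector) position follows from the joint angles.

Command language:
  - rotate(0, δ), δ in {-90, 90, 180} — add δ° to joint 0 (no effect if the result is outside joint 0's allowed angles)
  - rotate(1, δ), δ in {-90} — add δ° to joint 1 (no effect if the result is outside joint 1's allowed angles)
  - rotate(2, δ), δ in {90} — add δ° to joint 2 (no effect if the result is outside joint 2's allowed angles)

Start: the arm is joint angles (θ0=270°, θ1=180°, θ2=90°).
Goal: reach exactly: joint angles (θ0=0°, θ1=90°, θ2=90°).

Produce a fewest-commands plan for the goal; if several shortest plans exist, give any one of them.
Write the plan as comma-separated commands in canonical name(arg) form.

t0: joint angles (θ0=270°, θ1=180°, θ2=90°)
1. rotate(0, 90) → joint angles (θ0=0°, θ1=180°, θ2=90°)
2. rotate(1, -90) → joint angles (θ0=0°, θ1=90°, θ2=90°)
minimal: 2 command(s), checked below 2.

rotate(0, 90), rotate(1, -90)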